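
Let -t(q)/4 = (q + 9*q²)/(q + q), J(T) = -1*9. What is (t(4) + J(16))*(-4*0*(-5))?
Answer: 0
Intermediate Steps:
J(T) = -9
t(q) = -2*(q + 9*q²)/q (t(q) = -4*(q + 9*q²)/(q + q) = -4*(q + 9*q²)/(2*q) = -4*(q + 9*q²)*1/(2*q) = -2*(q + 9*q²)/q)
(t(4) + J(16))*(-4*0*(-5)) = ((-2 - 18*4) - 9)*(-4*0*(-5)) = ((-2 - 72) - 9)*(0*(-5)) = (-74 - 9)*0 = -83*0 = 0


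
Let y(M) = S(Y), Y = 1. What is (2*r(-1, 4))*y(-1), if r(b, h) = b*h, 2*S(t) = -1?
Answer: 4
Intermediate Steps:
S(t) = -½ (S(t) = (½)*(-1) = -½)
y(M) = -½
(2*r(-1, 4))*y(-1) = (2*(-1*4))*(-½) = (2*(-4))*(-½) = -8*(-½) = 4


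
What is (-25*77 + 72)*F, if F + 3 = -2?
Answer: 9265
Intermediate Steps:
F = -5 (F = -3 - 2 = -5)
(-25*77 + 72)*F = (-25*77 + 72)*(-5) = (-1925 + 72)*(-5) = -1853*(-5) = 9265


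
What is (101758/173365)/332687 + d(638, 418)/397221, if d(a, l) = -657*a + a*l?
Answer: -799504943104672/2082748210454805 ≈ -0.38387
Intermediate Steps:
(101758/173365)/332687 + d(638, 418)/397221 = (101758/173365)/332687 + (638*(-657 + 418))/397221 = (101758*(1/173365))*(1/332687) + (638*(-239))*(1/397221) = (101758/173365)*(1/332687) - 152482*1/397221 = 101758/57676281755 - 13862/36111 = -799504943104672/2082748210454805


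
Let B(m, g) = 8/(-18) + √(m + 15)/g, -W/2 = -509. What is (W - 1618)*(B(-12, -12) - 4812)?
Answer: 8662400/3 + 50*√3 ≈ 2.8876e+6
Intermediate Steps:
W = 1018 (W = -2*(-509) = 1018)
B(m, g) = -4/9 + √(15 + m)/g (B(m, g) = 8*(-1/18) + √(15 + m)/g = -4/9 + √(15 + m)/g)
(W - 1618)*(B(-12, -12) - 4812) = (1018 - 1618)*((-4/9 + √(15 - 12)/(-12)) - 4812) = -600*((-4/9 - √3/12) - 4812) = -600*(-43312/9 - √3/12) = 8662400/3 + 50*√3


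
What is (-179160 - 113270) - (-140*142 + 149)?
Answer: -272699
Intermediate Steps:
(-179160 - 113270) - (-140*142 + 149) = -292430 - (-19880 + 149) = -292430 - 1*(-19731) = -292430 + 19731 = -272699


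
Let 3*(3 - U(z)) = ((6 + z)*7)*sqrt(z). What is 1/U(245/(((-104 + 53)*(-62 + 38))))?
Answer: -49511720448/542867855261 - 8192841552*sqrt(170)/542867855261 ≈ -0.28798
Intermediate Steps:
U(z) = 3 - sqrt(z)*(42 + 7*z)/3 (U(z) = 3 - (6 + z)*7*sqrt(z)/3 = 3 - (42 + 7*z)*sqrt(z)/3 = 3 - sqrt(z)*(42 + 7*z)/3)
1/U(245/(((-104 + 53)*(-62 + 38)))) = 1/(3 - 14*7*sqrt(5)*(sqrt(34)/204) - 7*1715*sqrt(5)*(sqrt(34)/249696)/3) = 1/(3 - 14*7*sqrt(170)/204 - 7*1715*sqrt(170)/249696/3) = 1/(3 - 49*sqrt(170)/102 - 12005*sqrt(170)/749088) = 1/(3 - 371861*sqrt(170)/749088)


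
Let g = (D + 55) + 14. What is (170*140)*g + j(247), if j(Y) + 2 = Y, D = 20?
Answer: 2118445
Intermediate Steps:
j(Y) = -2 + Y
g = 89 (g = (20 + 55) + 14 = 75 + 14 = 89)
(170*140)*g + j(247) = (170*140)*89 + (-2 + 247) = 23800*89 + 245 = 2118200 + 245 = 2118445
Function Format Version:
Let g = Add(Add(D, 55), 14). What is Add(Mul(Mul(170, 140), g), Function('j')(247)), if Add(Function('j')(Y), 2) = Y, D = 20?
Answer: 2118445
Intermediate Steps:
Function('j')(Y) = Add(-2, Y)
g = 89 (g = Add(Add(20, 55), 14) = Add(75, 14) = 89)
Add(Mul(Mul(170, 140), g), Function('j')(247)) = Add(Mul(Mul(170, 140), 89), Add(-2, 247)) = Add(Mul(23800, 89), 245) = Add(2118200, 245) = 2118445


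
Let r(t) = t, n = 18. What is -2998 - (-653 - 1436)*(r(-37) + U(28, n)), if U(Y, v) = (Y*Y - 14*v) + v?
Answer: 1068659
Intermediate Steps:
U(Y, v) = Y**2 - 13*v (U(Y, v) = (Y**2 - 14*v) + v = Y**2 - 13*v)
-2998 - (-653 - 1436)*(r(-37) + U(28, n)) = -2998 - (-653 - 1436)*(-37 + (28**2 - 13*18)) = -2998 - (-2089)*(-37 + (784 - 234)) = -2998 - (-2089)*(-37 + 550) = -2998 - (-2089)*513 = -2998 - 1*(-1071657) = -2998 + 1071657 = 1068659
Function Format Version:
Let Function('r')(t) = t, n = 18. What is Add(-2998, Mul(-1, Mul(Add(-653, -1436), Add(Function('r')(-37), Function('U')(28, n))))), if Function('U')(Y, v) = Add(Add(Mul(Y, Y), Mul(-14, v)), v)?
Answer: 1068659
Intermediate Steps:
Function('U')(Y, v) = Add(Pow(Y, 2), Mul(-13, v)) (Function('U')(Y, v) = Add(Add(Pow(Y, 2), Mul(-14, v)), v) = Add(Pow(Y, 2), Mul(-13, v)))
Add(-2998, Mul(-1, Mul(Add(-653, -1436), Add(Function('r')(-37), Function('U')(28, n))))) = Add(-2998, Mul(-1, Mul(Add(-653, -1436), Add(-37, Add(Pow(28, 2), Mul(-13, 18)))))) = Add(-2998, Mul(-1, Mul(-2089, Add(-37, Add(784, -234))))) = Add(-2998, Mul(-1, Mul(-2089, Add(-37, 550)))) = Add(-2998, Mul(-1, Mul(-2089, 513))) = Add(-2998, Mul(-1, -1071657)) = Add(-2998, 1071657) = 1068659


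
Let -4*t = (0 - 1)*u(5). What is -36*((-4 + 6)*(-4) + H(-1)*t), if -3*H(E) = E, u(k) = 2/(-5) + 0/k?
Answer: 1446/5 ≈ 289.20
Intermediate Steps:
u(k) = -⅖ (u(k) = 2*(-⅕) + 0 = -⅖ + 0 = -⅖)
H(E) = -E/3
t = -⅒ (t = -(0 - 1)*(-2)/(4*5) = -(-1)*(-2)/(4*5) = -¼*⅖ = -⅒ ≈ -0.10000)
-36*((-4 + 6)*(-4) + H(-1)*t) = -36*((-4 + 6)*(-4) - ⅓*(-1)*(-⅒)) = -36*(2*(-4) + (⅓)*(-⅒)) = -36*(-8 - 1/30) = -36*(-241/30) = 1446/5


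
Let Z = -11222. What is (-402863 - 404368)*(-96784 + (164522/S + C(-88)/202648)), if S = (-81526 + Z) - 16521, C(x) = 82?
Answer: 288334223383417599031/3690524052 ≈ 7.8128e+10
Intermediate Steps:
S = -109269 (S = (-81526 - 11222) - 16521 = -92748 - 16521 = -109269)
(-402863 - 404368)*(-96784 + (164522/S + C(-88)/202648)) = (-402863 - 404368)*(-96784 + (164522/(-109269) + 82/202648)) = -807231*(-96784 + (164522*(-1/109269) + 82*(1/202648))) = -807231*(-96784 + (-164522/109269 + 41/101324)) = -807231*(-96784 - 16665547099/11071572156) = -807231*(-1071567705093403/11071572156) = 288334223383417599031/3690524052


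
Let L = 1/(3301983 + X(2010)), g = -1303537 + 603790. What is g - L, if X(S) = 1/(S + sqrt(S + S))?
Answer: -30792891889630489081677057/44005750492130958781 - 2*sqrt(1005)/44005750492130958781 ≈ -6.9975e+5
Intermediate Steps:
X(S) = 1/(S + sqrt(2)*sqrt(S)) (X(S) = 1/(S + sqrt(2*S)) = 1/(S + sqrt(2)*sqrt(S)))
g = -699747
L = 1/(3301983 + 1/(2010 + 2*sqrt(1005))) (L = 1/(3301983 + 1/(2010 + sqrt(2)*sqrt(2010))) = 1/(3301983 + 1/(2010 + 2*sqrt(1005))) ≈ 3.0285e-7)
g - L = -699747 - (13327067548650/44005750492130958781 + 2*sqrt(1005)/44005750492130958781) = -699747 + (-13327067548650/44005750492130958781 - 2*sqrt(1005)/44005750492130958781) = -30792891889630489081677057/44005750492130958781 - 2*sqrt(1005)/44005750492130958781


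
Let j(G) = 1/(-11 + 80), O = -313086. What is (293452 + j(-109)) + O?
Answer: -1354745/69 ≈ -19634.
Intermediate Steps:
j(G) = 1/69
(293452 + j(-109)) + O = (293452 + 1/69) - 313086 = 20248189/69 - 313086 = -1354745/69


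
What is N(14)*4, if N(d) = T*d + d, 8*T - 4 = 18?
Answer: 210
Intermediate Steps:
T = 11/4 (T = ½ + (⅛)*18 = ½ + 9/4 = 11/4 ≈ 2.7500)
N(d) = 15*d/4 (N(d) = 11*d/4 + d = 15*d/4)
N(14)*4 = ((15/4)*14)*4 = (105/2)*4 = 210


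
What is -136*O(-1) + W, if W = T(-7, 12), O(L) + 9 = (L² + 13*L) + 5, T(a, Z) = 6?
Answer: 2182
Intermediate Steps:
O(L) = -4 + L² + 13*L (O(L) = -9 + ((L² + 13*L) + 5) = -9 + (5 + L² + 13*L) = -4 + L² + 13*L)
W = 6
-136*O(-1) + W = -136*(-4 + (-1)² + 13*(-1)) + 6 = -136*(-4 + 1 - 13) + 6 = -136*(-16) + 6 = 2176 + 6 = 2182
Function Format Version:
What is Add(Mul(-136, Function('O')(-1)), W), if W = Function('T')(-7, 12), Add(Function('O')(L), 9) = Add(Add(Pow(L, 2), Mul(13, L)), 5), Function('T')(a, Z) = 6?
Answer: 2182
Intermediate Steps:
Function('O')(L) = Add(-4, Pow(L, 2), Mul(13, L)) (Function('O')(L) = Add(-9, Add(Add(Pow(L, 2), Mul(13, L)), 5)) = Add(-9, Add(5, Pow(L, 2), Mul(13, L))) = Add(-4, Pow(L, 2), Mul(13, L)))
W = 6
Add(Mul(-136, Function('O')(-1)), W) = Add(Mul(-136, Add(-4, Pow(-1, 2), Mul(13, -1))), 6) = Add(Mul(-136, Add(-4, 1, -13)), 6) = Add(Mul(-136, -16), 6) = Add(2176, 6) = 2182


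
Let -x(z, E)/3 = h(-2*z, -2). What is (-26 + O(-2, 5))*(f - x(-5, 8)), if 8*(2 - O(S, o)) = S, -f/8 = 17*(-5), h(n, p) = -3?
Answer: -63745/4 ≈ -15936.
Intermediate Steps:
f = 680 (f = -136*(-5) = -8*(-85) = 680)
O(S, o) = 2 - S/8
x(z, E) = 9 (x(z, E) = -3*(-3) = 9)
(-26 + O(-2, 5))*(f - x(-5, 8)) = (-26 + (2 - ⅛*(-2)))*(680 - 1*9) = (-26 + (2 + ¼))*(680 - 9) = (-26 + 9/4)*671 = -95/4*671 = -63745/4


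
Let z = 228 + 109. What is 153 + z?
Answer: 490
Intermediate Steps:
z = 337
153 + z = 153 + 337 = 490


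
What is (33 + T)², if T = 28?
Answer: 3721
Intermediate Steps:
(33 + T)² = (33 + 28)² = 61² = 3721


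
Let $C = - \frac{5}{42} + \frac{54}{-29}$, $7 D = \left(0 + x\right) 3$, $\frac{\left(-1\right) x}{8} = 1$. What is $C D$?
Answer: $\frac{9652}{1421} \approx 6.7924$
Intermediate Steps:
$x = -8$ ($x = \left(-8\right) 1 = -8$)
$D = - \frac{24}{7}$ ($D = \frac{\left(0 - 8\right) 3}{7} = \frac{\left(-8\right) 3}{7} = \frac{1}{7} \left(-24\right) = - \frac{24}{7} \approx -3.4286$)
$C = - \frac{2413}{1218}$ ($C = \left(-5\right) \frac{1}{42} + 54 \left(- \frac{1}{29}\right) = - \frac{5}{42} - \frac{54}{29} = - \frac{2413}{1218} \approx -1.9811$)
$C D = \left(- \frac{2413}{1218}\right) \left(- \frac{24}{7}\right) = \frac{9652}{1421}$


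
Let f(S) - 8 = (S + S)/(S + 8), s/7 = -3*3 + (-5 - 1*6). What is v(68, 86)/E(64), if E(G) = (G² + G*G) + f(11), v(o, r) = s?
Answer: -1330/77911 ≈ -0.017071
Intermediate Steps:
s = -140 (s = 7*(-3*3 + (-5 - 1*6)) = 7*(-9 + (-5 - 6)) = 7*(-9 - 11) = 7*(-20) = -140)
v(o, r) = -140
f(S) = 8 + 2*S/(8 + S) (f(S) = 8 + (S + S)/(S + 8) = 8 + (2*S)/(8 + S) = 8 + 2*S/(8 + S))
E(G) = 174/19 + 2*G² (E(G) = (G² + G*G) + 2*(32 + 5*11)/(8 + 11) = (G² + G²) + 2*(32 + 55)/19 = 2*G² + 2*(1/19)*87 = 2*G² + 174/19 = 174/19 + 2*G²)
v(68, 86)/E(64) = -140/(174/19 + 2*64²) = -140/(174/19 + 2*4096) = -140/(174/19 + 8192) = -140/155822/19 = -140*19/155822 = -1330/77911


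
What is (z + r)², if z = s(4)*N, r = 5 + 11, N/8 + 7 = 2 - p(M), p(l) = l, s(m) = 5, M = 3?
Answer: 92416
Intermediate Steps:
N = -64 (N = -56 + 8*(2 - 1*3) = -56 + 8*(2 - 3) = -56 + 8*(-1) = -56 - 8 = -64)
r = 16
z = -320 (z = 5*(-64) = -320)
(z + r)² = (-320 + 16)² = (-304)² = 92416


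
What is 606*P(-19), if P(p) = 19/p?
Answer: -606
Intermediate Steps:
606*P(-19) = 606*(19/(-19)) = 606*(19*(-1/19)) = 606*(-1) = -606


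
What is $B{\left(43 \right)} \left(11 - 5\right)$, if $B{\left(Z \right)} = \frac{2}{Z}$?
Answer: $\frac{12}{43} \approx 0.27907$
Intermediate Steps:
$B{\left(43 \right)} \left(11 - 5\right) = \frac{2}{43} \left(11 - 5\right) = 2 \cdot \frac{1}{43} \cdot 6 = \frac{2}{43} \cdot 6 = \frac{12}{43}$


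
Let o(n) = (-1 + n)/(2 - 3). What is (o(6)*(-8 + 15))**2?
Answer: 1225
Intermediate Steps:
o(n) = 1 - n (o(n) = (-1 + n)/(-1) = (-1 + n)*(-1) = 1 - n)
(o(6)*(-8 + 15))**2 = ((1 - 1*6)*(-8 + 15))**2 = ((1 - 6)*7)**2 = (-5*7)**2 = (-35)**2 = 1225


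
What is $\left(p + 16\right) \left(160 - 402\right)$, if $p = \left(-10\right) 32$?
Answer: $73568$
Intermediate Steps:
$p = -320$
$\left(p + 16\right) \left(160 - 402\right) = \left(-320 + 16\right) \left(160 - 402\right) = \left(-304\right) \left(-242\right) = 73568$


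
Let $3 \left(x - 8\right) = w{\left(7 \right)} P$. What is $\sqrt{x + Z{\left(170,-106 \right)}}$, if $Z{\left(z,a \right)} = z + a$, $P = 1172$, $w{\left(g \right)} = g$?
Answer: $\frac{2 \sqrt{6315}}{3} \approx 52.978$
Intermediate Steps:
$Z{\left(z,a \right)} = a + z$
$x = \frac{8228}{3}$ ($x = 8 + \frac{7 \cdot 1172}{3} = 8 + \frac{1}{3} \cdot 8204 = 8 + \frac{8204}{3} = \frac{8228}{3} \approx 2742.7$)
$\sqrt{x + Z{\left(170,-106 \right)}} = \sqrt{\frac{8228}{3} + \left(-106 + 170\right)} = \sqrt{\frac{8228}{3} + 64} = \sqrt{\frac{8420}{3}} = \frac{2 \sqrt{6315}}{3}$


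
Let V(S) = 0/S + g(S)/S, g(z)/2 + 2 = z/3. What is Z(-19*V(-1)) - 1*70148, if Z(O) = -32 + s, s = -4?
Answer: -70184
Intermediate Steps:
g(z) = -4 + 2*z/3 (g(z) = -4 + 2*(z/3) = -4 + 2*z/3)
V(S) = (-4 + 2*S/3)/S (V(S) = 0/S + (-4 + 2*S/3)/S = 0 + (-4 + 2*S/3)/S = (-4 + 2*S/3)/S)
Z(O) = -36 (Z(O) = -32 - 4 = -36)
Z(-19*V(-1)) - 1*70148 = -36 - 1*70148 = -36 - 70148 = -70184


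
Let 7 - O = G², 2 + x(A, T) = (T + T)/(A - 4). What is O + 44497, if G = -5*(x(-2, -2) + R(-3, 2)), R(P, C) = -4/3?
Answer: 398936/9 ≈ 44326.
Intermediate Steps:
x(A, T) = -2 + 2*T/(-4 + A) (x(A, T) = -2 + (T + T)/(A - 4) = -2 + (2*T)/(-4 + A) = -2 + 2*T/(-4 + A))
R(P, C) = -4/3 (R(P, C) = -4*⅓ = -4/3)
G = 40/3 (G = -5*(2*(4 - 2 - 1*(-2))/(-4 - 2) - 4/3) = -5*(2*(4 - 2 + 2)/(-6) - 4/3) = -5*(2*(-⅙)*4 - 4/3) = -5*(-4/3 - 4/3) = -5*(-8/3) = 40/3 ≈ 13.333)
O = -1537/9 (O = 7 - (40/3)² = 7 - 1*1600/9 = 7 - 1600/9 = -1537/9 ≈ -170.78)
O + 44497 = -1537/9 + 44497 = 398936/9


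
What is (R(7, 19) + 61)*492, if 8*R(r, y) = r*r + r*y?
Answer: 41205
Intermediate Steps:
R(r, y) = r²/8 + r*y/8 (R(r, y) = (r*r + r*y)/8 = (r² + r*y)/8 = r²/8 + r*y/8)
(R(7, 19) + 61)*492 = ((⅛)*7*(7 + 19) + 61)*492 = ((⅛)*7*26 + 61)*492 = (91/4 + 61)*492 = (335/4)*492 = 41205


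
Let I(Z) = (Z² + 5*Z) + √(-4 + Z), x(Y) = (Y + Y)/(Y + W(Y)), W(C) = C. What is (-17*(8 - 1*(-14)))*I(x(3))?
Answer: -2244 - 374*I*√3 ≈ -2244.0 - 647.79*I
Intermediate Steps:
x(Y) = 1 (x(Y) = (Y + Y)/(Y + Y) = (2*Y)/((2*Y)) = (2*Y)*(1/(2*Y)) = 1)
I(Z) = Z² + √(-4 + Z) + 5*Z
(-17*(8 - 1*(-14)))*I(x(3)) = (-17*(8 - 1*(-14)))*(1² + √(-4 + 1) + 5*1) = (-17*(8 + 14))*(1 + √(-3) + 5) = (-17*22)*(1 + I*√3 + 5) = -374*(6 + I*√3) = -2244 - 374*I*√3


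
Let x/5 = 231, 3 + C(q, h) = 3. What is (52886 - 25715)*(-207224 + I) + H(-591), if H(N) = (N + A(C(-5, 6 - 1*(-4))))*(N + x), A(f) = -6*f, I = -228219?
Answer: -11831755077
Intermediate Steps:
C(q, h) = 0 (C(q, h) = -3 + 3 = 0)
x = 1155 (x = 5*231 = 1155)
H(N) = N*(1155 + N) (H(N) = (N - 6*0)*(N + 1155) = (N + 0)*(1155 + N) = N*(1155 + N))
(52886 - 25715)*(-207224 + I) + H(-591) = (52886 - 25715)*(-207224 - 228219) - 591*(1155 - 591) = 27171*(-435443) - 591*564 = -11831421753 - 333324 = -11831755077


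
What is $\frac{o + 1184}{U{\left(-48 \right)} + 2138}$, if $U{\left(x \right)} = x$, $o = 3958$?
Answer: $\frac{2571}{1045} \approx 2.4603$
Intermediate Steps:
$\frac{o + 1184}{U{\left(-48 \right)} + 2138} = \frac{3958 + 1184}{-48 + 2138} = \frac{5142}{2090} = 5142 \cdot \frac{1}{2090} = \frac{2571}{1045}$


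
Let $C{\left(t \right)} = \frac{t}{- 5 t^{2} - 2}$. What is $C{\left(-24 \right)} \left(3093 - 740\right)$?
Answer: $\frac{28236}{1441} \approx 19.595$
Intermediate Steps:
$C{\left(t \right)} = \frac{t}{-2 - 5 t^{2}}$
$C{\left(-24 \right)} \left(3093 - 740\right) = \left(-1\right) \left(-24\right) \frac{1}{2 + 5 \left(-24\right)^{2}} \left(3093 - 740\right) = \left(-1\right) \left(-24\right) \frac{1}{2 + 5 \cdot 576} \left(3093 - 740\right) = \left(-1\right) \left(-24\right) \frac{1}{2 + 2880} \cdot 2353 = \left(-1\right) \left(-24\right) \frac{1}{2882} \cdot 2353 = \frac{12}{1441} \cdot 2353 = \frac{28236}{1441}$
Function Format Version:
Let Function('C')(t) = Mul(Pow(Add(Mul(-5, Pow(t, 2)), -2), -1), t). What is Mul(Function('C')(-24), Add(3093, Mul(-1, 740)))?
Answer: Rational(28236, 1441) ≈ 19.595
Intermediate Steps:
Function('C')(t) = Mul(t, Pow(Add(-2, Mul(-5, Pow(t, 2))), -1)) (Function('C')(t) = Mul(Pow(Add(-2, Mul(-5, Pow(t, 2))), -1), t) = Mul(t, Pow(Add(-2, Mul(-5, Pow(t, 2))), -1)))
Mul(Function('C')(-24), Add(3093, Mul(-1, 740))) = Mul(Mul(-1, -24, Pow(Add(2, Mul(5, Pow(-24, 2))), -1)), Add(3093, Mul(-1, 740))) = Mul(Mul(-1, -24, Pow(Add(2, Mul(5, 576)), -1)), Add(3093, -740)) = Mul(Mul(-1, -24, Pow(Add(2, 2880), -1)), 2353) = Mul(Mul(-1, -24, Pow(2882, -1)), 2353) = Mul(Mul(-1, -24, Rational(1, 2882)), 2353) = Mul(Rational(12, 1441), 2353) = Rational(28236, 1441)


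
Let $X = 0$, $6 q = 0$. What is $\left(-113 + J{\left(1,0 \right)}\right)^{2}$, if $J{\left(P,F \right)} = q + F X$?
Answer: $12769$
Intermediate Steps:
$q = 0$ ($q = \frac{1}{6} \cdot 0 = 0$)
$J{\left(P,F \right)} = 0$ ($J{\left(P,F \right)} = 0 + F 0 = 0 + 0 = 0$)
$\left(-113 + J{\left(1,0 \right)}\right)^{2} = \left(-113 + 0\right)^{2} = \left(-113\right)^{2} = 12769$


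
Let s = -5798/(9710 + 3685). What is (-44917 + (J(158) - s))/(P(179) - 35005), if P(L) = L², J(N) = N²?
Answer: 267264637/39702780 ≈ 6.7316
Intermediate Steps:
s = -5798/13395 ≈ -0.43285
(-44917 + (J(158) - s))/(P(179) - 35005) = (-44917 + (158² - 1*(-5798/13395)))/(179² - 35005) = (-44917 + (24964 + 5798/13395))/(32041 - 35005) = (-44917 + 334398578/13395)/(-2964) = -267264637/13395*(-1/2964) = 267264637/39702780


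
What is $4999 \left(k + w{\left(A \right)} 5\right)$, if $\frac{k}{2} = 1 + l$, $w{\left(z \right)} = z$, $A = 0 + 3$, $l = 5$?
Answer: $134973$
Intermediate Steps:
$A = 3$
$k = 12$ ($k = 2 \left(1 + 5\right) = 2 \cdot 6 = 12$)
$4999 \left(k + w{\left(A \right)} 5\right) = 4999 \left(12 + 3 \cdot 5\right) = 4999 \left(12 + 15\right) = 4999 \cdot 27 = 134973$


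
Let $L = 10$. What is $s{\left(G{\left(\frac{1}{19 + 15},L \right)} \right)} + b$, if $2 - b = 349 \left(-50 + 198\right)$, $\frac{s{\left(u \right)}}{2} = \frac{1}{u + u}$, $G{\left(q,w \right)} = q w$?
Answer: $- \frac{258233}{5} \approx -51647.0$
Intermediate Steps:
$s{\left(u \right)} = \frac{1}{u}$ ($s{\left(u \right)} = \frac{2}{u + u} = \frac{2}{2 u} = 2 \frac{1}{2 u} = \frac{1}{u}$)
$b = -51650$ ($b = 2 - 349 \left(-50 + 198\right) = 2 - 349 \cdot 148 = 2 - 51652 = -51650$)
$s{\left(G{\left(\frac{1}{19 + 15},L \right)} \right)} + b = \frac{1}{\frac{1}{19 + 15} \cdot 10} - 51650 = \frac{1}{\frac{1}{34} \cdot 10} - 51650 = \frac{1}{\frac{5}{17}} - 51650 = \frac{17}{5} - 51650 = - \frac{258233}{5}$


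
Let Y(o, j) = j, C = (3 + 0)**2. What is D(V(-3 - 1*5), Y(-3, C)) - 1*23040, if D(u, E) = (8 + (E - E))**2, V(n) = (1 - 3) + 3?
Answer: -22976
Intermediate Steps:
C = 9 (C = 3**2 = 9)
V(n) = 1 (V(n) = -2 + 3 = 1)
D(u, E) = 64 (D(u, E) = (8 + 0)**2 = 8**2 = 64)
D(V(-3 - 1*5), Y(-3, C)) - 1*23040 = 64 - 1*23040 = 64 - 23040 = -22976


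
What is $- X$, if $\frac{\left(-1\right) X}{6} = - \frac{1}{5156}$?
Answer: $- \frac{3}{2578} \approx -0.0011637$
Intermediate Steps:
$X = \frac{3}{2578}$ ($X = - 6 \left(- \frac{1}{5156}\right) = - 6 \left(\left(-1\right) \frac{1}{5156}\right) = \left(-6\right) \left(- \frac{1}{5156}\right) = \frac{3}{2578} \approx 0.0011637$)
$- X = \left(-1\right) \frac{3}{2578} = - \frac{3}{2578}$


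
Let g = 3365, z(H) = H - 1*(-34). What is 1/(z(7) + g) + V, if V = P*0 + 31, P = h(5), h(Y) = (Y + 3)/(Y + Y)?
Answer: 105587/3406 ≈ 31.000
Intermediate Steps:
h(Y) = (3 + Y)/(2*Y) (h(Y) = (3 + Y)/((2*Y)) = (3 + Y)*(1/(2*Y)) = (3 + Y)/(2*Y))
P = ⅘ (P = (½)*(3 + 5)/5 = (½)*(⅕)*8 = ⅘ ≈ 0.80000)
z(H) = 34 + H (z(H) = H + 34 = 34 + H)
V = 31 (V = (⅘)*0 + 31 = 0 + 31 = 31)
1/(z(7) + g) + V = 1/((34 + 7) + 3365) + 31 = 1/(41 + 3365) + 31 = 1/3406 + 31 = 105587/3406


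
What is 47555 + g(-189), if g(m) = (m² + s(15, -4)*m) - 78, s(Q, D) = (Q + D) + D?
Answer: 81875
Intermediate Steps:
s(Q, D) = Q + 2*D (s(Q, D) = (D + Q) + D = Q + 2*D)
g(m) = -78 + m² + 7*m (g(m) = (m² + (15 + 2*(-4))*m) - 78 = (m² + (15 - 8)*m) - 78 = (m² + 7*m) - 78 = -78 + m² + 7*m)
47555 + g(-189) = 47555 + (-78 + (-189)² + 7*(-189)) = 47555 + (-78 + 35721 - 1323) = 47555 + 34320 = 81875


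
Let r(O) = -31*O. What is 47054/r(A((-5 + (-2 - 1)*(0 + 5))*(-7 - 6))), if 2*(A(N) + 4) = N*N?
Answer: -3361/74834 ≈ -0.044913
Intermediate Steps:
A(N) = -4 + N**2/2 (A(N) = -4 + (N*N)/2 = -4 + N**2/2)
47054/r(A((-5 + (-2 - 1)*(0 + 5))*(-7 - 6))) = 47054/((-31*(-4 + ((-5 + (-2 - 1)*(0 + 5))*(-7 - 6))**2/2))) = 47054/((-31*(-4 + ((-5 - 3*5)*(-13))**2/2))) = 47054/((-31*(-4 + ((-5 - 15)*(-13))**2/2))) = 47054/((-31*(-4 + (-20*(-13))**2/2))) = 47054/((-31*(-4 + (1/2)*260**2))) = 47054/((-31*(-4 + (1/2)*67600))) = 47054/((-31*(-4 + 33800))) = 47054/((-31*33796)) = 47054/(-1047676) = 47054*(-1/1047676) = -3361/74834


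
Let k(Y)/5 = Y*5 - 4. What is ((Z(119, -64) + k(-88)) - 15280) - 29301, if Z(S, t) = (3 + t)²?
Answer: -43080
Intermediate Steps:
k(Y) = -20 + 25*Y (k(Y) = 5*(Y*5 - 4) = 5*(5*Y - 4) = 5*(-4 + 5*Y) = -20 + 25*Y)
((Z(119, -64) + k(-88)) - 15280) - 29301 = (((3 - 64)² + (-20 + 25*(-88))) - 15280) - 29301 = (((-61)² + (-20 - 2200)) - 15280) - 29301 = ((3721 - 2220) - 15280) - 29301 = (1501 - 15280) - 29301 = -13779 - 29301 = -43080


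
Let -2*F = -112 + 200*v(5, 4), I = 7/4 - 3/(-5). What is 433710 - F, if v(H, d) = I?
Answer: 433889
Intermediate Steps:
I = 47/20 (I = 7*(¼) - 3*(-⅕) = 7/4 + ⅗ = 47/20 ≈ 2.3500)
v(H, d) = 47/20
F = -179 (F = -(-112 + 200*(47/20))/2 = -(-112 + 470)/2 = -½*358 = -179)
433710 - F = 433710 - 1*(-179) = 433710 + 179 = 433889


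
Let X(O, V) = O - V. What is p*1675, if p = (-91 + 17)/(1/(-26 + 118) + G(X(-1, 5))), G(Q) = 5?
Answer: -11403400/461 ≈ -24736.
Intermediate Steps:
p = -6808/461 (p = (-91 + 17)/(1/(-26 + 118) + 5) = -74/(1/92 + 5) = -74/461/92 = -74*92/461 = -6808/461 ≈ -14.768)
p*1675 = -6808/461*1675 = -11403400/461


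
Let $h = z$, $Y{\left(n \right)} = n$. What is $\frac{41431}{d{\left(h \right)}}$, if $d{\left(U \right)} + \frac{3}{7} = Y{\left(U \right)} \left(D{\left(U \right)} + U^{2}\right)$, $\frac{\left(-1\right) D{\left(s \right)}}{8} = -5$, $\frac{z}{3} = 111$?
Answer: $\frac{290017}{258575496} \approx 0.0011216$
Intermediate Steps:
$z = 333$ ($z = 3 \cdot 111 = 333$)
$D{\left(s \right)} = 40$ ($D{\left(s \right)} = \left(-8\right) \left(-5\right) = 40$)
$h = 333$
$d{\left(U \right)} = - \frac{3}{7} + U \left(40 + U^{2}\right)$
$\frac{41431}{d{\left(h \right)}} = \frac{41431}{- \frac{3}{7} + 333^{3} + 40 \cdot 333} = \frac{41431}{- \frac{3}{7} + 36926037 + 13320} = \frac{41431}{\frac{258575496}{7}} = 41431 \cdot \frac{7}{258575496} = \frac{290017}{258575496}$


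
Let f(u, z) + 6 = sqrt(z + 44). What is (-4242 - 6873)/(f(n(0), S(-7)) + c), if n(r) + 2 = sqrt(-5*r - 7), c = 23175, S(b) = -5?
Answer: -85841145/178934174 + 3705*sqrt(39)/178934174 ≈ -0.47961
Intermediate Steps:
n(r) = -2 + sqrt(-7 - 5*r) (n(r) = -2 + sqrt(-5*r - 7) = -2 + sqrt(-7 - 5*r))
f(u, z) = -6 + sqrt(44 + z) (f(u, z) = -6 + sqrt(z + 44) = -6 + sqrt(44 + z))
(-4242 - 6873)/(f(n(0), S(-7)) + c) = (-4242 - 6873)/((-6 + sqrt(44 - 5)) + 23175) = -11115/((-6 + sqrt(39)) + 23175) = -11115/(23169 + sqrt(39))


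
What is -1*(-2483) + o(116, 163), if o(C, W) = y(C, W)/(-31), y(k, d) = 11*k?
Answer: 75697/31 ≈ 2441.8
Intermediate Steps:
o(C, W) = -11*C/31 (o(C, W) = (11*C)/(-31) = (11*C)*(-1/31) = -11*C/31)
-1*(-2483) + o(116, 163) = -1*(-2483) - 11/31*116 = 2483 - 1276/31 = 75697/31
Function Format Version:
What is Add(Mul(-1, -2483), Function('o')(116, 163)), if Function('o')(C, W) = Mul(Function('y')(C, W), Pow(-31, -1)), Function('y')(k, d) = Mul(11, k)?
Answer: Rational(75697, 31) ≈ 2441.8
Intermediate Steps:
Function('o')(C, W) = Mul(Rational(-11, 31), C) (Function('o')(C, W) = Mul(Mul(11, C), Pow(-31, -1)) = Mul(Mul(11, C), Rational(-1, 31)) = Mul(Rational(-11, 31), C))
Add(Mul(-1, -2483), Function('o')(116, 163)) = Add(Mul(-1, -2483), Mul(Rational(-11, 31), 116)) = Add(2483, Rational(-1276, 31)) = Rational(75697, 31)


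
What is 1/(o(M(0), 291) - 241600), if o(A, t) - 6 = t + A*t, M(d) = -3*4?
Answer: -1/244795 ≈ -4.0851e-6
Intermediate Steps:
M(d) = -12
o(A, t) = 6 + t + A*t (o(A, t) = 6 + (t + A*t) = 6 + t + A*t)
1/(o(M(0), 291) - 241600) = 1/((6 + 291 - 12*291) - 241600) = 1/((6 + 291 - 3492) - 241600) = 1/(-3195 - 241600) = 1/(-244795) = -1/244795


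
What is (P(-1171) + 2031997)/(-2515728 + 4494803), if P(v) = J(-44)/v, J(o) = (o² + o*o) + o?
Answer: 2379464659/2317496825 ≈ 1.0267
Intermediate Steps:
J(o) = o + 2*o² (J(o) = (o² + o²) + o = 2*o² + o = o + 2*o²)
P(v) = 3828/v (P(v) = (-44*(1 + 2*(-44)))/v = (-44*(1 - 88))/v = (-44*(-87))/v = 3828/v)
(P(-1171) + 2031997)/(-2515728 + 4494803) = (3828/(-1171) + 2031997)/(-2515728 + 4494803) = (3828*(-1/1171) + 2031997)/1979075 = (-3828/1171 + 2031997)*(1/1979075) = (2379464659/1171)*(1/1979075) = 2379464659/2317496825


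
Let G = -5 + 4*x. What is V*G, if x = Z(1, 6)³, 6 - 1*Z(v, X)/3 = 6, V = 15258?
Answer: -76290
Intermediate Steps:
Z(v, X) = 0 (Z(v, X) = 18 - 3*6 = 18 - 18 = 0)
x = 0 (x = 0³ = 0)
G = -5 (G = -5 + 4*0 = -5 + 0 = -5)
V*G = 15258*(-5) = -76290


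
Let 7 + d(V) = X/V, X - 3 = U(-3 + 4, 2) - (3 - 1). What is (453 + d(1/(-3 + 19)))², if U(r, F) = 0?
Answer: 213444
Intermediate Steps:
X = 1 (X = 3 + (0 - (3 - 1)) = 3 + (0 - 1*2) = 3 + (0 - 2) = 3 - 2 = 1)
d(V) = -7 + 1/V
(453 + d(1/(-3 + 19)))² = (453 + (-7 + 1/(1/(-3 + 19))))² = (453 + (-7 + 1/(1/16)))² = (453 + (-7 + 16))² = (453 + 9)² = 462² = 213444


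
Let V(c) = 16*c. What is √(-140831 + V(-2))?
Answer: I*√140863 ≈ 375.32*I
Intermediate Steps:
√(-140831 + V(-2)) = √(-140831 + 16*(-2)) = √(-140831 - 32) = √(-140863) = I*√140863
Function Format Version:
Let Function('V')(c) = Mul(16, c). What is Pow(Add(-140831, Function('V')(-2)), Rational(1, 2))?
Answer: Mul(I, Pow(140863, Rational(1, 2))) ≈ Mul(375.32, I)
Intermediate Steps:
Pow(Add(-140831, Function('V')(-2)), Rational(1, 2)) = Pow(Add(-140831, Mul(16, -2)), Rational(1, 2)) = Pow(Add(-140831, -32), Rational(1, 2)) = Pow(-140863, Rational(1, 2)) = Mul(I, Pow(140863, Rational(1, 2)))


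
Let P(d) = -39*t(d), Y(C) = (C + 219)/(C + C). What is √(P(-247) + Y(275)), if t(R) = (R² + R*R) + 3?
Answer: I*√14395424758/55 ≈ 2181.5*I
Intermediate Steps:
Y(C) = (219 + C)/(2*C) (Y(C) = (219 + C)/((2*C)) = (219 + C)*(1/(2*C)) = (219 + C)/(2*C))
t(R) = 3 + 2*R² (t(R) = (R² + R²) + 3 = 2*R² + 3 = 3 + 2*R²)
P(d) = -117 - 78*d² (P(d) = -39*(3 + 2*d²) = -117 - 78*d²)
√(P(-247) + Y(275)) = √((-117 - 78*(-247)²) + (½)*(219 + 275)/275) = √((-117 - 78*61009) + (½)*(1/275)*494) = √((-117 - 4758702) + 247/275) = √(-4758819 + 247/275) = √(-1308674978/275) = I*√14395424758/55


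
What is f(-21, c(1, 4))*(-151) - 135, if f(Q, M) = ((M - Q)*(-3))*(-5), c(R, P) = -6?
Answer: -34110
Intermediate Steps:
f(Q, M) = -15*Q + 15*M (f(Q, M) = (-3*M + 3*Q)*(-5) = -15*Q + 15*M)
f(-21, c(1, 4))*(-151) - 135 = (-15*(-21) + 15*(-6))*(-151) - 135 = (315 - 90)*(-151) - 135 = 225*(-151) - 135 = -33975 - 135 = -34110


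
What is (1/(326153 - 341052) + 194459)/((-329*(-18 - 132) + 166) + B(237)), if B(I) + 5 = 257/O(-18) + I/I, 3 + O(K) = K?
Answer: 12168427488/3097487201 ≈ 3.9285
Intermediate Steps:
O(K) = -3 + K
B(I) = -341/21 (B(I) = -5 + (257/(-3 - 18) + I/I) = -5 + (257/(-21) + 1) = -5 + (257*(-1/21) + 1) = -5 + (-257/21 + 1) = -5 - 236/21 = -341/21)
(1/(326153 - 341052) + 194459)/((-329*(-18 - 132) + 166) + B(237)) = (1/(326153 - 341052) + 194459)/((-329*(-18 - 132) + 166) - 341/21) = (1/(-14899) + 194459)/((-329*(-150) + 166) - 341/21) = (-1/14899 + 194459)/((49350 + 166) - 341/21) = 2897244640/(14899*(49516 - 341/21)) = 2897244640/(14899*(1039495/21)) = (2897244640/14899)*(21/1039495) = 12168427488/3097487201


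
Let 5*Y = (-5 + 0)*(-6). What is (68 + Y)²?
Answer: 5476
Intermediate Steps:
Y = 6 (Y = ((-5 + 0)*(-6))/5 = (-5*(-6))/5 = (⅕)*30 = 6)
(68 + Y)² = (68 + 6)² = 74² = 5476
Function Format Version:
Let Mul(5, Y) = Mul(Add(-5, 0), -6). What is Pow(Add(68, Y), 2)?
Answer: 5476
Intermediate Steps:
Y = 6 (Y = Mul(Rational(1, 5), Mul(Add(-5, 0), -6)) = Mul(Rational(1, 5), Mul(-5, -6)) = Mul(Rational(1, 5), 30) = 6)
Pow(Add(68, Y), 2) = Pow(Add(68, 6), 2) = Pow(74, 2) = 5476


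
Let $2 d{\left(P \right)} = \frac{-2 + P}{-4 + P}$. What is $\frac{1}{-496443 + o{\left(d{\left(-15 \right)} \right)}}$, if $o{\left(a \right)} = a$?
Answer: $- \frac{38}{18864817} \approx -2.0143 \cdot 10^{-6}$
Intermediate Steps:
$d{\left(P \right)} = \frac{-2 + P}{2 \left(-4 + P\right)}$ ($d{\left(P \right)} = \frac{\left(-2 + P\right) \frac{1}{-4 + P}}{2} = \frac{\frac{1}{-4 + P} \left(-2 + P\right)}{2} = \frac{-2 + P}{2 \left(-4 + P\right)}$)
$\frac{1}{-496443 + o{\left(d{\left(-15 \right)} \right)}} = \frac{1}{-496443 + \frac{-2 - 15}{2 \left(-4 - 15\right)}} = \frac{1}{-496443 + \frac{1}{2} \frac{1}{-19} \left(-17\right)} = \frac{1}{-496443 + \frac{1}{2} \left(- \frac{1}{19}\right) \left(-17\right)} = \frac{1}{-496443 + \frac{17}{38}} = \frac{1}{- \frac{18864817}{38}} = - \frac{38}{18864817}$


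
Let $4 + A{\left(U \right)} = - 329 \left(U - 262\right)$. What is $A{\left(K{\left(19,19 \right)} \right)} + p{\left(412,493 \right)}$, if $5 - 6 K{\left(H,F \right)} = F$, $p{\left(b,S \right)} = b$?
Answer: $\frac{262121}{3} \approx 87374.0$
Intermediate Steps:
$K{\left(H,F \right)} = \frac{5}{6} - \frac{F}{6}$
$A{\left(U \right)} = 86194 - 329 U$ ($A{\left(U \right)} = -4 - 329 \left(U - 262\right) = -4 - 329 \left(-262 + U\right) = -4 - \left(-86198 + 329 U\right) = 86194 - 329 U$)
$A{\left(K{\left(19,19 \right)} \right)} + p{\left(412,493 \right)} = \left(86194 - 329 \left(\frac{5}{6} - \frac{19}{6}\right)\right) + 412 = \left(86194 - - \frac{2303}{3}\right) + 412 = \left(86194 + \frac{2303}{3}\right) + 412 = \frac{260885}{3} + 412 = \frac{262121}{3}$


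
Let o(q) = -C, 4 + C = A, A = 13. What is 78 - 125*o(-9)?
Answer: 1203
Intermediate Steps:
C = 9 (C = -4 + 13 = 9)
o(q) = -9 (o(q) = -1*9 = -9)
78 - 125*o(-9) = 78 - 125*(-9) = 78 + 1125 = 1203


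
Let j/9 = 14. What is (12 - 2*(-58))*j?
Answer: 16128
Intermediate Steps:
j = 126 (j = 9*14 = 126)
(12 - 2*(-58))*j = (12 - 2*(-58))*126 = (12 + 116)*126 = 128*126 = 16128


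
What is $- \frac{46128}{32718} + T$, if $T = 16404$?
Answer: $\frac{89443324}{5453} \approx 16403.0$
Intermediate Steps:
$- \frac{46128}{32718} + T = - \frac{46128}{32718} + 16404 = \left(-46128\right) \frac{1}{32718} + 16404 = - \frac{7688}{5453} + 16404 = \frac{89443324}{5453}$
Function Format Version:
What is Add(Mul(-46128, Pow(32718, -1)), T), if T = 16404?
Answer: Rational(89443324, 5453) ≈ 16403.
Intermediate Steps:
Add(Mul(-46128, Pow(32718, -1)), T) = Add(Mul(-46128, Pow(32718, -1)), 16404) = Add(Mul(-46128, Rational(1, 32718)), 16404) = Add(Rational(-7688, 5453), 16404) = Rational(89443324, 5453)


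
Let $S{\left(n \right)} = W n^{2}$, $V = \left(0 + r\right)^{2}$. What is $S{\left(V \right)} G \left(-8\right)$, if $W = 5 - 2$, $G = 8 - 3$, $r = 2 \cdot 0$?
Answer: $0$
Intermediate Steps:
$r = 0$
$G = 5$
$W = 3$
$V = 0$ ($V = \left(0 + 0\right)^{2} = 0^{2} = 0$)
$S{\left(n \right)} = 3 n^{2}$
$S{\left(V \right)} G \left(-8\right) = 3 \cdot 0^{2} \cdot 5 \left(-8\right) = 3 \cdot 0 \cdot 5 \left(-8\right) = 0 \cdot 5 \left(-8\right) = 0 \left(-8\right) = 0$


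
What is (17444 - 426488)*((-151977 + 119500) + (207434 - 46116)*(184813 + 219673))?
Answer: -26690464626002124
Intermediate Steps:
(17444 - 426488)*((-151977 + 119500) + (207434 - 46116)*(184813 + 219673)) = -409044*(-32477 + 161318*404486) = -409044*(-32477 + 65250872548) = -409044*65250840071 = -26690464626002124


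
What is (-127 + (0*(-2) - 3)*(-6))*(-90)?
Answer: 9810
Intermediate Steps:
(-127 + (0*(-2) - 3)*(-6))*(-90) = (-127 + (0 - 3)*(-6))*(-90) = (-127 - 3*(-6))*(-90) = (-127 + 18)*(-90) = -109*(-90) = 9810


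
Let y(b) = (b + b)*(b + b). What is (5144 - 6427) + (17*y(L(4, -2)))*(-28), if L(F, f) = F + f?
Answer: -8899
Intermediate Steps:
y(b) = 4*b**2 (y(b) = (2*b)*(2*b) = 4*b**2)
(5144 - 6427) + (17*y(L(4, -2)))*(-28) = (5144 - 6427) + (17*(4*(4 - 2)**2))*(-28) = -1283 + (17*(4*2**2))*(-28) = -1283 + (17*(4*4))*(-28) = -1283 + (17*16)*(-28) = -1283 + 272*(-28) = -1283 - 7616 = -8899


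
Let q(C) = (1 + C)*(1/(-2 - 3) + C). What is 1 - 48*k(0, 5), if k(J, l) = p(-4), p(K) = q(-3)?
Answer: -1531/5 ≈ -306.20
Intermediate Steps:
q(C) = (1 + C)*(-1/5 + C) (q(C) = (1 + C)*(1/(-5) + C) = (1 + C)*(-1/5 + C))
p(K) = 32/5 (p(K) = -1/5 + (-3)**2 + (4/5)*(-3) = -1/5 + 9 - 12/5 = 32/5)
k(J, l) = 32/5
1 - 48*k(0, 5) = 1 - 48*32/5 = 1 - 1536/5 = -1531/5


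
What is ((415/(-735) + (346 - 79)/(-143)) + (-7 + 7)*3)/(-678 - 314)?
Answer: 25559/10426416 ≈ 0.0024514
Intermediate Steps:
((415/(-735) + (346 - 79)/(-143)) + (-7 + 7)*3)/(-678 - 314) = ((415*(-1/735) + 267*(-1/143)) + 0*3)/(-992) = -((-83/147 - 267/143) + 0)/992 = -(-51118/21021 + 0)/992 = -1/992*(-51118/21021) = 25559/10426416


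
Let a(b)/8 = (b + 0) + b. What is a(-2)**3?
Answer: -32768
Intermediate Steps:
a(b) = 16*b (a(b) = 8*((b + 0) + b) = 8*(b + b) = 8*(2*b) = 16*b)
a(-2)**3 = (16*(-2))**3 = (-32)**3 = -32768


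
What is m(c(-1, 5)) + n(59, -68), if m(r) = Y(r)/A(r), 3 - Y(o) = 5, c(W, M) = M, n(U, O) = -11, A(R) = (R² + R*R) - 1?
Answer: -541/49 ≈ -11.041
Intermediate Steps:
A(R) = -1 + 2*R² (A(R) = (R² + R²) - 1 = 2*R² - 1 = -1 + 2*R²)
Y(o) = -2 (Y(o) = 3 - 1*5 = 3 - 5 = -2)
m(r) = -2/(-1 + 2*r²)
m(c(-1, 5)) + n(59, -68) = -2/(-1 + 2*5²) - 11 = -2/(-1 + 2*25) - 11 = -2/(-1 + 50) - 11 = -2/49 - 11 = -541/49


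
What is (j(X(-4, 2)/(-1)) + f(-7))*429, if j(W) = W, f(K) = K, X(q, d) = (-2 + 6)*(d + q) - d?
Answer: 1287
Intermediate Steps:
X(q, d) = 3*d + 4*q (X(q, d) = 4*(d + q) - d = (4*d + 4*q) - d = 3*d + 4*q)
(j(X(-4, 2)/(-1)) + f(-7))*429 = ((3*2 + 4*(-4))/(-1) - 7)*429 = ((6 - 16)*(-1) - 7)*429 = (-10*(-1) - 7)*429 = (10 - 7)*429 = 3*429 = 1287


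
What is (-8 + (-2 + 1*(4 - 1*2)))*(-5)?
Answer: 40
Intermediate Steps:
(-8 + (-2 + 1*(4 - 1*2)))*(-5) = (-8 + (-2 + 1*(4 - 2)))*(-5) = (-8 + (-2 + 1*2))*(-5) = (-8 + (-2 + 2))*(-5) = (-8 + 0)*(-5) = -8*(-5) = 40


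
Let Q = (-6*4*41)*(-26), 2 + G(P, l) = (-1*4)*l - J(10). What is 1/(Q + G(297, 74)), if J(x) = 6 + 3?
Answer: 1/25277 ≈ 3.9562e-5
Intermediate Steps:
J(x) = 9
G(P, l) = -11 - 4*l (G(P, l) = -2 + ((-1*4)*l - 1*9) = -2 + (-4*l - 9) = -2 + (-9 - 4*l) = -11 - 4*l)
Q = 25584 (Q = -24*41*(-26) = -984*(-26) = 25584)
1/(Q + G(297, 74)) = 1/(25584 + (-11 - 4*74)) = 1/(25584 + (-11 - 296)) = 1/(25584 - 307) = 1/25277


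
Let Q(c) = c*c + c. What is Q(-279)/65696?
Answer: 38781/32848 ≈ 1.1806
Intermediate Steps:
Q(c) = c + c² (Q(c) = c² + c = c + c²)
Q(-279)/65696 = -279*(1 - 279)/65696 = -279*(-278)*(1/65696) = 77562*(1/65696) = 38781/32848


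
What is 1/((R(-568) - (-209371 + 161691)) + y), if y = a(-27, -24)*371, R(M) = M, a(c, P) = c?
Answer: 1/37095 ≈ 2.6958e-5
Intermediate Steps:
y = -10017 (y = -27*371 = -10017)
1/((R(-568) - (-209371 + 161691)) + y) = 1/((-568 - (-209371 + 161691)) - 10017) = 1/((-568 - 1*(-47680)) - 10017) = 1/((-568 + 47680) - 10017) = 1/(47112 - 10017) = 1/37095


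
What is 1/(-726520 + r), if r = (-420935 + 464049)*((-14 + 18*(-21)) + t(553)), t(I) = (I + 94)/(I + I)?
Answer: -553/9733898645 ≈ -5.6812e-8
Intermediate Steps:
t(I) = (94 + I)/(2*I) (t(I) = (94 + I)/((2*I)) = (94 + I)*(1/(2*I)) = (94 + I)/(2*I))
r = -9332133085/553 (r = (-420935 + 464049)*((-14 + 18*(-21)) + (1/2)*(94 + 553)/553) = 43114*((-14 - 378) + (1/2)*(1/553)*647) = 43114*(-392 + 647/1106) = 43114*(-432905/1106) = -9332133085/553 ≈ -1.6875e+7)
1/(-726520 + r) = 1/(-726520 - 9332133085/553) = 1/(-9733898645/553) = -553/9733898645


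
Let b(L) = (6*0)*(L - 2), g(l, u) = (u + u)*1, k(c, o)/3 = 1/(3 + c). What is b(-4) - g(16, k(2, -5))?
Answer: -6/5 ≈ -1.2000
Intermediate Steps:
k(c, o) = 3/(3 + c)
g(l, u) = 2*u (g(l, u) = (2*u)*1 = 2*u)
b(L) = 0 (b(L) = 0*(-2 + L) = 0)
b(-4) - g(16, k(2, -5)) = 0 - 2*3/(3 + 2) = 0 - 2*3/5 = 0 - 1*6/5 = 0 - 6/5 = -6/5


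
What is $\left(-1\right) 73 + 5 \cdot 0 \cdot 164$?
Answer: $-73$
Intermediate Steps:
$\left(-1\right) 73 + 5 \cdot 0 \cdot 164 = -73 + 0 \cdot 164 = -73 + 0 = -73$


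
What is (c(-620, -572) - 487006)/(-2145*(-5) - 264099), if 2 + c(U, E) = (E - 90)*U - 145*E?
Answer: -1062/42229 ≈ -0.025149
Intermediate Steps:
c(U, E) = -2 - 145*E + U*(-90 + E) (c(U, E) = -2 + ((E - 90)*U - 145*E) = -2 + ((-90 + E)*U - 145*E) = -2 + (U*(-90 + E) - 145*E) = -2 + (-145*E + U*(-90 + E)) = -2 - 145*E + U*(-90 + E))
(c(-620, -572) - 487006)/(-2145*(-5) - 264099) = ((-2 - 145*(-572) - 90*(-620) - 572*(-620)) - 487006)/(-2145*(-5) - 264099) = ((-2 + 82940 + 55800 + 354640) - 487006)/(10725 - 264099) = (493378 - 487006)/(-253374) = 6372*(-1/253374) = -1062/42229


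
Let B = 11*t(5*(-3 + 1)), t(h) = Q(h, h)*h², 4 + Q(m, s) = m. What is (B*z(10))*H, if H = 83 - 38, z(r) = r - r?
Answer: 0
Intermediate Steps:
z(r) = 0
Q(m, s) = -4 + m
t(h) = h²*(-4 + h) (t(h) = (-4 + h)*h² = h²*(-4 + h))
H = 45
B = -15400 (B = 11*((5*(-3 + 1))²*(-4 + 5*(-3 + 1))) = 11*((5*(-2))²*(-4 + 5*(-2))) = 11*((-10)²*(-4 - 10)) = 11*(100*(-14)) = 11*(-1400) = -15400)
(B*z(10))*H = -15400*0*45 = 0*45 = 0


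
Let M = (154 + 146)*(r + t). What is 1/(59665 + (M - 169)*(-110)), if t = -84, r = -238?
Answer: 1/10704255 ≈ 9.3421e-8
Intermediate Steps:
M = -96600 (M = (154 + 146)*(-238 - 84) = 300*(-322) = -96600)
1/(59665 + (M - 169)*(-110)) = 1/(59665 + (-96600 - 169)*(-110)) = 1/(59665 - 96769*(-110)) = 1/(59665 + 10644590) = 1/10704255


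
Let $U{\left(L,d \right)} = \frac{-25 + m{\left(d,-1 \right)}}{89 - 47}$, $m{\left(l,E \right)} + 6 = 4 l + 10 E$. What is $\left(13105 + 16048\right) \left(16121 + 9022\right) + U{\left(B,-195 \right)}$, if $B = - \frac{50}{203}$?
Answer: $\frac{30785742097}{42} \approx 7.3299 \cdot 10^{8}$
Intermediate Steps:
$B = - \frac{50}{203}$ ($B = \left(-50\right) \frac{1}{203} = - \frac{50}{203} \approx -0.24631$)
$m{\left(l,E \right)} = -6 + 4 l + 10 E$ ($m{\left(l,E \right)} = -6 + \left(4 l + 10 E\right) = -6 + 4 l + 10 E$)
$U{\left(L,d \right)} = - \frac{41}{42} + \frac{2 d}{21}$ ($U{\left(L,d \right)} = \frac{-25 + \left(-6 + 4 d + 10 \left(-1\right)\right)}{89 - 47} = \frac{-25 - \left(16 - 4 d\right)}{42} = \left(-25 + \left(-16 + 4 d\right)\right) \frac{1}{42} = \left(-41 + 4 d\right) \frac{1}{42} = - \frac{41}{42} + \frac{2 d}{21}$)
$\left(13105 + 16048\right) \left(16121 + 9022\right) + U{\left(B,-195 \right)} = \left(13105 + 16048\right) \left(16121 + 9022\right) + \left(- \frac{41}{42} + \frac{2}{21} \left(-195\right)\right) = 29153 \cdot 25143 - \frac{821}{42} = 732993879 - \frac{821}{42} = \frac{30785742097}{42}$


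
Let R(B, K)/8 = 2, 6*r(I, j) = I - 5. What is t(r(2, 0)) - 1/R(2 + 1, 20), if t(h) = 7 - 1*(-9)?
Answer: 255/16 ≈ 15.938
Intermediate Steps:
r(I, j) = -⅚ + I/6 (r(I, j) = (I - 5)/6 = (-5 + I)/6 = -⅚ + I/6)
R(B, K) = 16 (R(B, K) = 8*2 = 16)
t(h) = 16 (t(h) = 7 + 9 = 16)
t(r(2, 0)) - 1/R(2 + 1, 20) = 16 - 1/16 = 255/16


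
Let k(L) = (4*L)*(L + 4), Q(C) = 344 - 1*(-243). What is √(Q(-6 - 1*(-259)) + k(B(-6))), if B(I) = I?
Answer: √635 ≈ 25.199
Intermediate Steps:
Q(C) = 587 (Q(C) = 344 + 243 = 587)
k(L) = 4*L*(4 + L) (k(L) = (4*L)*(4 + L) = 4*L*(4 + L))
√(Q(-6 - 1*(-259)) + k(B(-6))) = √(587 + 4*(-6)*(4 - 6)) = √(587 + 4*(-6)*(-2)) = √(587 + 48) = √635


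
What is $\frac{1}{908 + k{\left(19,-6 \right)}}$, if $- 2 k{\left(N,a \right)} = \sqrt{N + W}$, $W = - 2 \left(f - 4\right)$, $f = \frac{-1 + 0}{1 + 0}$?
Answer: $\frac{3632}{3297827} + \frac{2 \sqrt{29}}{3297827} \approx 0.0011046$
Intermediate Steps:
$f = -1$ ($f = - 1^{-1} = \left(-1\right) 1 = -1$)
$W = 10$ ($W = - 2 \left(-1 - 4\right) = \left(-2\right) \left(-5\right) = 10$)
$k{\left(N,a \right)} = - \frac{\sqrt{10 + N}}{2}$ ($k{\left(N,a \right)} = - \frac{\sqrt{N + 10}}{2} = - \frac{\sqrt{10 + N}}{2}$)
$\frac{1}{908 + k{\left(19,-6 \right)}} = \frac{1}{908 - \frac{\sqrt{10 + 19}}{2}} = \frac{1}{908 - \frac{\sqrt{29}}{2}}$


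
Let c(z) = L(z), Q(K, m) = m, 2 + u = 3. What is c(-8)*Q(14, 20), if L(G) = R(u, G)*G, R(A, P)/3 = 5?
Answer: -2400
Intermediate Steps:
u = 1 (u = -2 + 3 = 1)
R(A, P) = 15 (R(A, P) = 3*5 = 15)
L(G) = 15*G
c(z) = 15*z
c(-8)*Q(14, 20) = (15*(-8))*20 = -120*20 = -2400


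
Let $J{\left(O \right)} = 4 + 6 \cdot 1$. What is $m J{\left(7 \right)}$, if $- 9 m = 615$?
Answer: $- \frac{2050}{3} \approx -683.33$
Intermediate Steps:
$m = - \frac{205}{3}$ ($m = \left(- \frac{1}{9}\right) 615 = - \frac{205}{3} \approx -68.333$)
$J{\left(O \right)} = 10$ ($J{\left(O \right)} = 4 + 6 = 10$)
$m J{\left(7 \right)} = \left(- \frac{205}{3}\right) 10 = - \frac{2050}{3}$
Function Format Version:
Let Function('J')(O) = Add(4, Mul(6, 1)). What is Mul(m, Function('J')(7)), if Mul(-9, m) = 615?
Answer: Rational(-2050, 3) ≈ -683.33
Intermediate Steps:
m = Rational(-205, 3) (m = Mul(Rational(-1, 9), 615) = Rational(-205, 3) ≈ -68.333)
Function('J')(O) = 10 (Function('J')(O) = Add(4, 6) = 10)
Mul(m, Function('J')(7)) = Mul(Rational(-205, 3), 10) = Rational(-2050, 3)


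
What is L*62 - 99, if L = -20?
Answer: -1339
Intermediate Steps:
L*62 - 99 = -20*62 - 99 = -1240 - 99 = -1339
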